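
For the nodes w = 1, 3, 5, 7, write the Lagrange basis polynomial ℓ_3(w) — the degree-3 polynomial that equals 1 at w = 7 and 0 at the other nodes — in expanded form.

ℓ_3(w) = (1/48)w^3 - (3/16)w^2 + (23/48)w - 5/16

ℓ_3(w) = (w - 1)(w - 3)(w - 5) / [(6)·(4)·(2)]
       = (w^3 - 9w^2 + 23w - 15) / (48)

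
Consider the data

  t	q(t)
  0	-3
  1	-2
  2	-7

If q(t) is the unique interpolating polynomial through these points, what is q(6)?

Using Newton's divided-difference form:
q[0,1] = (-2 - (-3)) / (1 - 0) = 1
q[1,2] = (-7 - (-2)) / (2 - 1) = -5
q[0,1,2] = (-5 - 1) / (2 - 0) = -3
q(6) = -3 + 1·(6) + (-3)·(6)·(5) = -87

-87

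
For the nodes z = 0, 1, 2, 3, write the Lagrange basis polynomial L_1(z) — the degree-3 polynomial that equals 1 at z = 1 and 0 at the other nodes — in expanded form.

L_1(z) = z(z - 2)(z - 3) / [(1)·(-1)·(-2)]
       = (z^3 - 5z^2 + 6z) / (2)

L_1(z) = (1/2)z^3 - (5/2)z^2 + 3z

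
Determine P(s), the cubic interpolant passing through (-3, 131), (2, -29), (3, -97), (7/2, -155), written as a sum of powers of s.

Build the Lagrange basis polynomials:
L_0(s) = (s - 2)(s - 3)(s - 7/2) / [-195] = -(1/195)s^3 + (17/390)s^2 - (47/390)s + 7/65
L_1(s) = (s + 3)(s - 3)(s - 7/2) / [15/2] = (2/15)s^3 - (7/15)s^2 - (6/5)s + 21/5
L_2(s) = (s + 3)(s - 2)(s - 7/2) / [-3] = -(1/3)s^3 + (5/6)s^2 + (19/6)s - 7
L_3(s) = (s + 3)(s - 2)(s - 3) / [39/8] = (8/39)s^3 - (16/39)s^2 - (24/13)s + 48/13
P(s) = 131·L_0 + (-29)·L_1 + (-97)·L_2 + (-155)·L_3
  131·L_0(s) = -(131/195)s^3 + (2227/390)s^2 - (6157/390)s + 917/65
  (-29)·L_1(s) = -(58/15)s^3 + (203/15)s^2 + (174/5)s - 609/5
  (-97)·L_2(s) = (97/3)s^3 - (485/6)s^2 - (1843/6)s + 679
  (-155)·L_3(s) = -(1240/39)s^3 + (2480/39)s^2 + (3720/13)s - 7440/13
Adding term by term: -4s^3 + 2s^2 - 2s - 1

P(s) = -4s^3 + 2s^2 - 2s - 1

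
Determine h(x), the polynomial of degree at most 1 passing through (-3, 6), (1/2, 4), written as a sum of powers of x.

Build the Lagrange basis polynomials:
L_0(x) = (x - 1/2) / [-7/2] = -(2/7)x + 1/7
L_1(x) = (x + 3) / [7/2] = (2/7)x + 6/7
h(x) = 6·L_0 + 4·L_1
  6·L_0(x) = -(12/7)x + 6/7
  4·L_1(x) = (8/7)x + 24/7
Adding term by term: -(4/7)x + 30/7

h(x) = -(4/7)x + 30/7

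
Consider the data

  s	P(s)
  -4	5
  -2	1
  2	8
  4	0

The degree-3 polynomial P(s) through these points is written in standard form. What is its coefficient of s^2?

L_0(s) = (s + 2)(s - 2)(s - 4) / [-96] = -(1/96)s^3 + (1/24)s^2 + (1/24)s - 1/6
L_1(s) = (s + 4)(s - 2)(s - 4) / [48] = (1/48)s^3 - (1/24)s^2 - (1/3)s + 2/3
L_2(s) = (s + 4)(s + 2)(s - 4) / [-48] = -(1/48)s^3 - (1/24)s^2 + (1/3)s + 2/3
L_3(s) = (s + 4)(s + 2)(s - 2) / [96] = (1/96)s^3 + (1/24)s^2 - (1/24)s - 1/6
P(s) = 5·L_0 + 1·L_1 + 8·L_2 + 0·L_3
Only the coefficient of s^2 is needed; take it from each L_i and combine:
5·(1/24) + 1·(-1/24) + 8·(-1/24) + 0·(1/24) = -1/6

-1/6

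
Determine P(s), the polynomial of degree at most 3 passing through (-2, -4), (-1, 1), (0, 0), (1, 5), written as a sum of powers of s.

P(s) = 2s^3 + 3s^2

Build the Lagrange basis polynomials:
L_0(s) = (s + 1)s(s - 1) / [-6] = -(1/6)s^3 + (1/6)s
L_1(s) = (s + 2)s(s - 1) / [2] = (1/2)s^3 + (1/2)s^2 - s
L_2(s) = (s + 2)(s + 1)(s - 1) / [-2] = -(1/2)s^3 - s^2 + (1/2)s + 1
L_3(s) = (s + 2)(s + 1)s / [6] = (1/6)s^3 + (1/2)s^2 + (1/3)s
P(s) = (-4)·L_0 + 1·L_1 + 0·L_2 + 5·L_3
  (-4)·L_0(s) = (2/3)s^3 - (2/3)s
  1·L_1(s) = (1/2)s^3 + (1/2)s^2 - s
  0·L_2(s) = 0
  5·L_3(s) = (5/6)s^3 + (5/2)s^2 + (5/3)s
Adding term by term: 2s^3 + 3s^2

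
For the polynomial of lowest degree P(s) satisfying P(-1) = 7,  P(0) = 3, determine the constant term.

3

L_0(s) = s / [-1] = -s
L_1(s) = (s + 1) / [1] = s + 1
P(s) = 7·L_0 + 3·L_1
Only the constant term is needed; take it from each L_i and combine:
7·(0) + 3·(1) = 3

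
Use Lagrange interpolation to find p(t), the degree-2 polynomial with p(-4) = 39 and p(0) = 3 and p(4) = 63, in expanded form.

p(t) = 3t^2 + 3t + 3

L_0(t) = t(t - 4) / [32] = (1/32)t^2 - (1/8)t
L_1(t) = (t + 4)(t - 4) / [-16] = -(1/16)t^2 + 1
L_2(t) = (t + 4)t / [32] = (1/32)t^2 + (1/8)t
p(t) = 39·L_0 + 3·L_1 + 63·L_2
  39·L_0(t) = (39/32)t^2 - (39/8)t
  3·L_1(t) = -(3/16)t^2 + 3
  63·L_2(t) = (63/32)t^2 + (63/8)t
Adding term by term: 3t^2 + 3t + 3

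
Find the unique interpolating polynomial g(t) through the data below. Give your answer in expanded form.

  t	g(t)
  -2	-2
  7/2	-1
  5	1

Build the Lagrange basis polynomials:
L_0(t) = (t - 7/2)(t - 5) / [77/2] = (2/77)t^2 - (17/77)t + 5/11
L_1(t) = (t + 2)(t - 5) / [-33/4] = -(4/33)t^2 + (4/11)t + 40/33
L_2(t) = (t + 2)(t - 7/2) / [21/2] = (2/21)t^2 - (1/7)t - 2/3
g(t) = (-2)·L_0 + (-1)·L_1 + 1·L_2
  (-2)·L_0(t) = -(4/77)t^2 + (34/77)t - 10/11
  (-1)·L_1(t) = (4/33)t^2 - (4/11)t - 40/33
  1·L_2(t) = (2/21)t^2 - (1/7)t - 2/3
Adding term by term: (38/231)t^2 - (5/77)t - 92/33

g(t) = (38/231)t^2 - (5/77)t - 92/33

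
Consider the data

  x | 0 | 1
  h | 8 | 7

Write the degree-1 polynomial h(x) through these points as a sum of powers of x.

h(x) = -x + 8

Build the Lagrange basis polynomials:
L_0(x) = (x - 1) / [-1] = -x + 1
L_1(x) = x / [1] = x
h(x) = 8·L_0 + 7·L_1
  8·L_0(x) = -8x + 8
  7·L_1(x) = 7x
Adding term by term: -x + 8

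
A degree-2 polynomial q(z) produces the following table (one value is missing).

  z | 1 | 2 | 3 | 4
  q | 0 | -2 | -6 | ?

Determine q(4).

The 3 known values determine q uniquely (degree ≤ 2).
Evaluate each Lagrange basis at z = 4:
L_0(4) = (2)·(1)/[(-1)·(-2)] = 1
L_1(4) = (3)·(1)/[(1)·(-1)] = -3
L_2(4) = (3)·(2)/[(2)·(1)] = 3
Sum: 0 + (-2)·(-3) + (-6)·(3) = -12

-12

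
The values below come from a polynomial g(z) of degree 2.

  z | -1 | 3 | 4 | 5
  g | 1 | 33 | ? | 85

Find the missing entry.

56

The 3 known values determine g uniquely (degree ≤ 2).
L_0(4) = (1)·(-1)/[(-4)·(-6)] = -1/24
L_1(4) = (5)·(-1)/[(4)·(-2)] = 5/8
L_2(4) = (5)·(1)/[(6)·(2)] = 5/12
Sum: 1·(-1/24) + 33·(5/8) + 85·(5/12) = 56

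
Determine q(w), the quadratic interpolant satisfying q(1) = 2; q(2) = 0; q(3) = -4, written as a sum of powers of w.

q(w) = -w^2 + w + 2

Build the Lagrange basis polynomials:
L_0(w) = (w - 2)(w - 3) / [2] = (1/2)w^2 - (5/2)w + 3
L_1(w) = (w - 1)(w - 3) / [-1] = -w^2 + 4w - 3
L_2(w) = (w - 1)(w - 2) / [2] = (1/2)w^2 - (3/2)w + 1
q(w) = 2·L_0 + 0·L_1 + (-4)·L_2
  2·L_0(w) = w^2 - 5w + 6
  0·L_1(w) = 0
  (-4)·L_2(w) = -2w^2 + 6w - 4
Adding term by term: -w^2 + w + 2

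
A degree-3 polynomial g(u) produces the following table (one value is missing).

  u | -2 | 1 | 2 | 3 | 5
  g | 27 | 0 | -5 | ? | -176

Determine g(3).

-28

The 4 known values determine g uniquely (degree ≤ 3).
Evaluate each Lagrange basis at u = 3:
L_0(3) = (2)·(1)·(-2)/[(-3)·(-4)·(-7)] = 1/21
L_1(3) = (5)·(1)·(-2)/[(3)·(-1)·(-4)] = -5/6
L_2(3) = (5)·(2)·(-2)/[(4)·(1)·(-3)] = 5/3
L_3(3) = (5)·(2)·(1)/[(7)·(4)·(3)] = 5/42
Sum: 27·(1/21) + 0 + (-5)·(5/3) + (-176)·(5/42) = -28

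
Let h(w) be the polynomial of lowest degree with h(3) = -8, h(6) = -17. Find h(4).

Evaluate each Lagrange basis at w = 4:
L_0(4) = (-2)/[(-3)] = 2/3
L_1(4) = (1)/[(3)] = 1/3
Sum: (-8)·(2/3) + (-17)·(1/3) = -11

-11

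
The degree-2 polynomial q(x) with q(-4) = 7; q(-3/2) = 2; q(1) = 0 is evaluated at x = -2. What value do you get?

69/25

Evaluate each Lagrange basis at x = -2:
L_0(-2) = (-1/2)·(-3)/[(-5/2)·(-5)] = 3/25
L_1(-2) = (2)·(-3)/[(5/2)·(-5/2)] = 24/25
L_2(-2) = (2)·(-1/2)/[(5)·(5/2)] = -2/25
Sum: 7·(3/25) + 2·(24/25) + 0 = 69/25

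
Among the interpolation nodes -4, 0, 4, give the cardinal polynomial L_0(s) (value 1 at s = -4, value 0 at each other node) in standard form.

L_0(s) = (1/32)s^2 - (1/8)s

L_0(s) = s(s - 4) / [(-4)·(-8)]
       = (s^2 - 4s) / (32)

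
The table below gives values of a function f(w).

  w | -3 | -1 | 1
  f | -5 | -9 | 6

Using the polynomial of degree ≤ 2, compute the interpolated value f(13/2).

Using Newton's divided-difference form:
f[-3,-1] = (-9 - (-5)) / (-1 - (-3)) = -2
f[-1,1] = (6 - (-9)) / (1 - (-1)) = 15/2
f[-3,-1,1] = (15/2 - (-2)) / (1 - (-3)) = 19/8
f(13/2) = -5 + (-2)·(19/2) + (19/8)·(19/2)·(15/2) = 4647/32

4647/32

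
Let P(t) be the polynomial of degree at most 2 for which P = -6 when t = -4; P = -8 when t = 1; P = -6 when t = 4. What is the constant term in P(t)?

-122/15

Build the Lagrange basis polynomials:
L_0(t) = (t - 1)(t - 4) / [40] = (1/40)t^2 - (1/8)t + 1/10
L_1(t) = (t + 4)(t - 4) / [-15] = -(1/15)t^2 + 16/15
L_2(t) = (t + 4)(t - 1) / [24] = (1/24)t^2 + (1/8)t - 1/6
P(t) = (-6)·L_0 + (-8)·L_1 + (-6)·L_2
Only the constant term is needed; take it from each L_i and combine:
(-6)·(1/10) + (-8)·(16/15) + (-6)·(-1/6) = -122/15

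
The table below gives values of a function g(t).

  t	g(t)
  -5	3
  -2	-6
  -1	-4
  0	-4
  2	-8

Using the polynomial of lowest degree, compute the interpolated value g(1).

-417/70

L_0(1) = (3)·(2)·(1)·(-1)/[(-3)·(-4)·(-5)·(-7)] = -1/70
L_1(1) = (6)·(2)·(1)·(-1)/[(3)·(-1)·(-2)·(-4)] = 1/2
L_2(1) = (6)·(3)·(1)·(-1)/[(4)·(1)·(-1)·(-3)] = -3/2
L_3(1) = (6)·(3)·(2)·(-1)/[(5)·(2)·(1)·(-2)] = 9/5
L_4(1) = (6)·(3)·(2)·(1)/[(7)·(4)·(3)·(2)] = 3/14
Sum: 3·(-1/70) + (-6)·(1/2) + (-4)·(-3/2) + (-4)·(9/5) + (-8)·(3/14) = -417/70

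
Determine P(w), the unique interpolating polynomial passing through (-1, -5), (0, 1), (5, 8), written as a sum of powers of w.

Newton's divided differences:
P[-1,0] = (1 - (-5)) / (0 - (-1)) = 6
P[0,5] = (8 - 1) / (5 - 0) = 7/5
P[-1,0,5] = (7/5 - 6) / (5 - (-1)) = -23/30
P(w) = -5 + 6·(w + 1) + (-23/30)·(w + 1)w
Expanding: P(w) = -(23/30)w^2 + (157/30)w + 1

P(w) = -(23/30)w^2 + (157/30)w + 1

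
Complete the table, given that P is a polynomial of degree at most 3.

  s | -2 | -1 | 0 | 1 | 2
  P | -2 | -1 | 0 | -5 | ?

The 4 known values determine P uniquely (degree ≤ 3).
Evaluate each Lagrange basis at s = 2:
L_0(2) = (3)·(2)·(1)/[(-1)·(-2)·(-3)] = -1
L_1(2) = (4)·(2)·(1)/[(1)·(-1)·(-2)] = 4
L_2(2) = (4)·(3)·(1)/[(2)·(1)·(-1)] = -6
L_3(2) = (4)·(3)·(2)/[(3)·(2)·(1)] = 4
Sum: (-2)·(-1) + (-1)·(4) + 0 + (-5)·(4) = -22

-22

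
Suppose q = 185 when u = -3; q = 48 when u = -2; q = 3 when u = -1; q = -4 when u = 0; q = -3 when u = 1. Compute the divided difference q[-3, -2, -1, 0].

q[-3,-2] = (48 - 185) / (-2 - (-3)) = -137
q[-2,-1] = (3 - 48) / (-1 - (-2)) = -45
q[-1,0] = (-4 - 3) / (0 - (-1)) = -7
q[-3,-2,-1] = (-45 - (-137)) / (-1 - (-3)) = 46
q[-2,-1,0] = (-7 - (-45)) / (0 - (-2)) = 19
q[-3,-2,-1,0] = (19 - 46) / (0 - (-3)) = -9

-9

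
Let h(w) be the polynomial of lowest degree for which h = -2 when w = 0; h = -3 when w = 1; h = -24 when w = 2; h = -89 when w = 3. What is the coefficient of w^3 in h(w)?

The leading coefficient equals the top divided difference h[0,1,2,3].
h[0,1] = (-3 - (-2)) / (1 - 0) = -1
h[1,2] = (-24 - (-3)) / (2 - 1) = -21
h[2,3] = (-89 - (-24)) / (3 - 2) = -65
h[0,1,2] = (-21 - (-1)) / (2 - 0) = -10
h[1,2,3] = (-65 - (-21)) / (3 - 1) = -22
h[0,1,2,3] = (-22 - (-10)) / (3 - 0) = -4

-4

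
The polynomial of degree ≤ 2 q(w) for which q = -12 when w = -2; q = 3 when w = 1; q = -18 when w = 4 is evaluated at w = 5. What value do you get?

L_0(5) = (4)·(1)/[(-3)·(-6)] = 2/9
L_1(5) = (7)·(1)/[(3)·(-3)] = -7/9
L_2(5) = (7)·(4)/[(6)·(3)] = 14/9
Sum: (-12)·(2/9) + 3·(-7/9) + (-18)·(14/9) = -33

-33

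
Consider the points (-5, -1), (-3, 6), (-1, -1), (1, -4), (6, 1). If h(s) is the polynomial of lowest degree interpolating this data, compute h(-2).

216/77

Using Newton's divided-difference form:
h[-5,-3] = (6 - (-1)) / (-3 - (-5)) = 7/2
h[-3,-1] = (-1 - 6) / (-1 - (-3)) = -7/2
h[-1,1] = (-4 - (-1)) / (1 - (-1)) = -3/2
h[1,6] = (1 - (-4)) / (6 - 1) = 1
h[-5,-3,-1] = (-7/2 - 7/2) / (-1 - (-5)) = -7/4
h[-3,-1,1] = (-3/2 - (-7/2)) / (1 - (-3)) = 1/2
h[-1,1,6] = (1 - (-3/2)) / (6 - (-1)) = 5/14
h[-5,-3,-1,1] = (1/2 - (-7/4)) / (1 - (-5)) = 3/8
h[-3,-1,1,6] = (5/14 - 1/2) / (6 - (-3)) = -1/63
h[-5,-3,-1,1,6] = (-1/63 - 3/8) / (6 - (-5)) = -197/5544
h(-2) = -1 + (7/2)·(3) + (-7/4)·(3)·(1) + (3/8)·(3)·(1)·(-1) + (-197/5544)·(3)·(1)·(-1)·(-3) = 216/77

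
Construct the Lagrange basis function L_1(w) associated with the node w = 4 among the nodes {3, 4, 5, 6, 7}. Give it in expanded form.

L_1(w) = -(1/6)w^4 + (7/2)w^3 - (161/6)w^2 + (177/2)w - 105

L_1(w) = (w - 3)(w - 5)(w - 6)(w - 7) / [(1)·(-1)·(-2)·(-3)]
       = (w^4 - 21w^3 + 161w^2 - 531w + 630) / (-6)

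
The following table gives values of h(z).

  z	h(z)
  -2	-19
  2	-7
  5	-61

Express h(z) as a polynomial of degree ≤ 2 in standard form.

h(z) = -3z^2 + 3z - 1

Build the Lagrange basis polynomials:
L_0(z) = (z - 2)(z - 5) / [28] = (1/28)z^2 - (1/4)z + 5/14
L_1(z) = (z + 2)(z - 5) / [-12] = -(1/12)z^2 + (1/4)z + 5/6
L_2(z) = (z + 2)(z - 2) / [21] = (1/21)z^2 - 4/21
h(z) = (-19)·L_0 + (-7)·L_1 + (-61)·L_2
  (-19)·L_0(z) = -(19/28)z^2 + (19/4)z - 95/14
  (-7)·L_1(z) = (7/12)z^2 - (7/4)z - 35/6
  (-61)·L_2(z) = -(61/21)z^2 + 244/21
Adding term by term: -3z^2 + 3z - 1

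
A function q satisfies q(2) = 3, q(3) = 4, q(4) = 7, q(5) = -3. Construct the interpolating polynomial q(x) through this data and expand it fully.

q(x) = -(5/2)x^3 + (47/2)x^2 - 69x + 67

Build the Lagrange basis polynomials:
L_0(x) = (x - 3)(x - 4)(x - 5) / [-6] = -(1/6)x^3 + 2x^2 - (47/6)x + 10
L_1(x) = (x - 2)(x - 4)(x - 5) / [2] = (1/2)x^3 - (11/2)x^2 + 19x - 20
L_2(x) = (x - 2)(x - 3)(x - 5) / [-2] = -(1/2)x^3 + 5x^2 - (31/2)x + 15
L_3(x) = (x - 2)(x - 3)(x - 4) / [6] = (1/6)x^3 - (3/2)x^2 + (13/3)x - 4
q(x) = 3·L_0 + 4·L_1 + 7·L_2 + (-3)·L_3
  3·L_0(x) = -(1/2)x^3 + 6x^2 - (47/2)x + 30
  4·L_1(x) = 2x^3 - 22x^2 + 76x - 80
  7·L_2(x) = -(7/2)x^3 + 35x^2 - (217/2)x + 105
  (-3)·L_3(x) = -(1/2)x^3 + (9/2)x^2 - 13x + 12
Adding term by term: -(5/2)x^3 + (47/2)x^2 - 69x + 67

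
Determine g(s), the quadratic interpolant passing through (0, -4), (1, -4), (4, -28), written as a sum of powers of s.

g(s) = -2s^2 + 2s - 4

Newton's divided differences:
g[0,1] = (-4 - (-4)) / (1 - 0) = 0
g[1,4] = (-28 - (-4)) / (4 - 1) = -8
g[0,1,4] = (-8 - 0) / (4 - 0) = -2
g(s) = -4 + (-2)·s(s - 1)
Expanding: g(s) = -2s^2 + 2s - 4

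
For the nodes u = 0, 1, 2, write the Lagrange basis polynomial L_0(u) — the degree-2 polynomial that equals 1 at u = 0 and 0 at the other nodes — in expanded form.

L_0(u) = (u - 1)(u - 2) / [(-1)·(-2)]
       = (u^2 - 3u + 2) / (2)

L_0(u) = (1/2)u^2 - (3/2)u + 1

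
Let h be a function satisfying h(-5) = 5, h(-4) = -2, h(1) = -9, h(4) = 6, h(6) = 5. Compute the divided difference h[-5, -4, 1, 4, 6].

-43/2700

h[-5,-4] = (-2 - 5) / (-4 - (-5)) = -7
h[-4,1] = (-9 - (-2)) / (1 - (-4)) = -7/5
h[1,4] = (6 - (-9)) / (4 - 1) = 5
h[4,6] = (5 - 6) / (6 - 4) = -1/2
h[-5,-4,1] = (-7/5 - (-7)) / (1 - (-5)) = 14/15
h[-4,1,4] = (5 - (-7/5)) / (4 - (-4)) = 4/5
h[1,4,6] = (-1/2 - 5) / (6 - 1) = -11/10
h[-5,-4,1,4] = (4/5 - 14/15) / (4 - (-5)) = -2/135
h[-4,1,4,6] = (-11/10 - 4/5) / (6 - (-4)) = -19/100
h[-5,-4,1,4,6] = (-19/100 - (-2/135)) / (6 - (-5)) = -43/2700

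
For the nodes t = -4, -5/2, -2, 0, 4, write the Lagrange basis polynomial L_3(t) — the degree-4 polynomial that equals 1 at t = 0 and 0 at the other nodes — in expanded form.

L_3(t) = (t + 4)(t + 5/2)(t + 2)(t - 4) / [(4)·(5/2)·(2)·(-4)]
       = (t^4 + (9/2)t^3 - 11t^2 - 72t - 80) / (-80)

L_3(t) = -(1/80)t^4 - (9/160)t^3 + (11/80)t^2 + (9/10)t + 1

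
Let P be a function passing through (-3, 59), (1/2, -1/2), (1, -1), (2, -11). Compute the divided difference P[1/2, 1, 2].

-6

P[1/2,1] = (-1 - (-1/2)) / (1 - 1/2) = -1
P[1,2] = (-11 - (-1)) / (2 - 1) = -10
P[1/2,1,2] = (-10 - (-1)) / (2 - 1/2) = -6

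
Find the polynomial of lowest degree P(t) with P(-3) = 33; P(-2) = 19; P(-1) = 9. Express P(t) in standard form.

P(t) = 2t^2 - 4t + 3

Build the Lagrange basis polynomials:
L_0(t) = (t + 2)(t + 1) / [2] = (1/2)t^2 + (3/2)t + 1
L_1(t) = (t + 3)(t + 1) / [-1] = -t^2 - 4t - 3
L_2(t) = (t + 3)(t + 2) / [2] = (1/2)t^2 + (5/2)t + 3
P(t) = 33·L_0 + 19·L_1 + 9·L_2
  33·L_0(t) = (33/2)t^2 + (99/2)t + 33
  19·L_1(t) = -19t^2 - 76t - 57
  9·L_2(t) = (9/2)t^2 + (45/2)t + 27
Adding term by term: 2t^2 - 4t + 3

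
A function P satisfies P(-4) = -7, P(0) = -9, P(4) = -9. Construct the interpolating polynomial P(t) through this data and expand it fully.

P(t) = (1/16)t^2 - (1/4)t - 9

Newton's divided differences:
P[-4,0] = (-9 - (-7)) / (0 - (-4)) = -1/2
P[0,4] = (-9 - (-9)) / (4 - 0) = 0
P[-4,0,4] = (0 - (-1/2)) / (4 - (-4)) = 1/16
P(t) = -7 + (-1/2)·(t + 4) + (1/16)·(t + 4)t
Expanding: P(t) = (1/16)t^2 - (1/4)t - 9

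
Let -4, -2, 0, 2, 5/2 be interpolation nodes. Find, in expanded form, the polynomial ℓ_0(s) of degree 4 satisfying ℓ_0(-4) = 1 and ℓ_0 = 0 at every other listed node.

ℓ_0(s) = (1/312)s^4 - (5/624)s^3 - (1/78)s^2 + (5/156)s

ℓ_0(s) = (s + 2)s(s - 2)(s - 5/2) / [(-2)·(-4)·(-6)·(-13/2)]
       = (s^4 - (5/2)s^3 - 4s^2 + 10s) / (312)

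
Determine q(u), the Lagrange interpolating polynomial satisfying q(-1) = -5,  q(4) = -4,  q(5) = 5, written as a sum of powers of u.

L_0(u) = (u - 4)(u - 5) / [30] = (1/30)u^2 - (3/10)u + 2/3
L_1(u) = (u + 1)(u - 5) / [-5] = -(1/5)u^2 + (4/5)u + 1
L_2(u) = (u + 1)(u - 4) / [6] = (1/6)u^2 - (1/2)u - 2/3
q(u) = (-5)·L_0 + (-4)·L_1 + 5·L_2
  (-5)·L_0(u) = -(1/6)u^2 + (3/2)u - 10/3
  (-4)·L_1(u) = (4/5)u^2 - (16/5)u - 4
  5·L_2(u) = (5/6)u^2 - (5/2)u - 10/3
Adding term by term: (22/15)u^2 - (21/5)u - 32/3

q(u) = (22/15)u^2 - (21/5)u - 32/3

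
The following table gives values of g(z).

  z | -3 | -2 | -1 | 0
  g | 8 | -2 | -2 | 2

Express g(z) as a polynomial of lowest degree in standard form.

Build the Lagrange basis polynomials:
L_0(z) = (z + 2)(z + 1)z / [-6] = -(1/6)z^3 - (1/2)z^2 - (1/3)z
L_1(z) = (z + 3)(z + 1)z / [2] = (1/2)z^3 + 2z^2 + (3/2)z
L_2(z) = (z + 3)(z + 2)z / [-2] = -(1/2)z^3 - (5/2)z^2 - 3z
L_3(z) = (z + 3)(z + 2)(z + 1) / [6] = (1/6)z^3 + z^2 + (11/6)z + 1
g(z) = 8·L_0 + (-2)·L_1 + (-2)·L_2 + 2·L_3
  8·L_0(z) = -(4/3)z^3 - 4z^2 - (8/3)z
  (-2)·L_1(z) = -z^3 - 4z^2 - 3z
  (-2)·L_2(z) = z^3 + 5z^2 + 6z
  2·L_3(z) = (1/3)z^3 + 2z^2 + (11/3)z + 2
Adding term by term: -z^3 - z^2 + 4z + 2

g(z) = -z^3 - z^2 + 4z + 2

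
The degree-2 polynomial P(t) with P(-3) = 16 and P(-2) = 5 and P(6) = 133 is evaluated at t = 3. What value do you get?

L_0(3) = (5)·(-3)/[(-1)·(-9)] = -5/3
L_1(3) = (6)·(-3)/[(1)·(-8)] = 9/4
L_2(3) = (6)·(5)/[(9)·(8)] = 5/12
Sum: 16·(-5/3) + 5·(9/4) + 133·(5/12) = 40

40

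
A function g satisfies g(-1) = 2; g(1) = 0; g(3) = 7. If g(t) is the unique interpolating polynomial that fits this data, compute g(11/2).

Using Newton's divided-difference form:
g[-1,1] = (0 - 2) / (1 - (-1)) = -1
g[1,3] = (7 - 0) / (3 - 1) = 7/2
g[-1,1,3] = (7/2 - (-1)) / (3 - (-1)) = 9/8
g(11/2) = 2 + (-1)·(13/2) + (9/8)·(13/2)·(9/2) = 909/32

909/32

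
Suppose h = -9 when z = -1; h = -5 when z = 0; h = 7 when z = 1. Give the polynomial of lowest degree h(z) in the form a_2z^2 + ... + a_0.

L_0(z) = z(z - 1) / [2] = (1/2)z^2 - (1/2)z
L_1(z) = (z + 1)(z - 1) / [-1] = -z^2 + 1
L_2(z) = (z + 1)z / [2] = (1/2)z^2 + (1/2)z
h(z) = (-9)·L_0 + (-5)·L_1 + 7·L_2
  (-9)·L_0(z) = -(9/2)z^2 + (9/2)z
  (-5)·L_1(z) = 5z^2 - 5
  7·L_2(z) = (7/2)z^2 + (7/2)z
Adding term by term: 4z^2 + 8z - 5

h(z) = 4z^2 + 8z - 5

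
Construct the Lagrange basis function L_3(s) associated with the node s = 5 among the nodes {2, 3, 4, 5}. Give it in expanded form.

L_3(s) = (1/6)s^3 - (3/2)s^2 + (13/3)s - 4

L_3(s) = (s - 2)(s - 3)(s - 4) / [(3)·(2)·(1)]
       = (s^3 - 9s^2 + 26s - 24) / (6)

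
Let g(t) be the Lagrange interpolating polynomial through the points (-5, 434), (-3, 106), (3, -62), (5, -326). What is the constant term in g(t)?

Build the Lagrange basis polynomials:
L_0(t) = (t + 3)(t - 3)(t - 5) / [-160] = -(1/160)t^3 + (1/32)t^2 + (9/160)t - 9/32
L_1(t) = (t + 5)(t - 3)(t - 5) / [96] = (1/96)t^3 - (1/32)t^2 - (25/96)t + 25/32
L_2(t) = (t + 5)(t + 3)(t - 5) / [-96] = -(1/96)t^3 - (1/32)t^2 + (25/96)t + 25/32
L_3(t) = (t + 5)(t + 3)(t - 3) / [160] = (1/160)t^3 + (1/32)t^2 - (9/160)t - 9/32
g(t) = 434·L_0 + 106·L_1 + (-62)·L_2 + (-326)·L_3
Only the constant term is needed; take it from each L_i and combine:
434·(-9/32) + 106·(25/32) + (-62)·(25/32) + (-326)·(-9/32) = 4

4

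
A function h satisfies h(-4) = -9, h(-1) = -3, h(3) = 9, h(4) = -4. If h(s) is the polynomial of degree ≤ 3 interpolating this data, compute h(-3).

-123/10

Evaluate each Lagrange basis at s = -3:
L_0(-3) = (-2)·(-6)·(-7)/[(-3)·(-7)·(-8)] = 1/2
L_1(-3) = (1)·(-6)·(-7)/[(3)·(-4)·(-5)] = 7/10
L_2(-3) = (1)·(-2)·(-7)/[(7)·(4)·(-1)] = -1/2
L_3(-3) = (1)·(-2)·(-6)/[(8)·(5)·(1)] = 3/10
Sum: (-9)·(1/2) + (-3)·(7/10) + 9·(-1/2) + (-4)·(3/10) = -123/10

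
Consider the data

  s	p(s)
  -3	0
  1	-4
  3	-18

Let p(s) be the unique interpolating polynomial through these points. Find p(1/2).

-7/4

L_0(1/2) = (-1/2)·(-5/2)/[(-4)·(-6)] = 5/96
L_1(1/2) = (7/2)·(-5/2)/[(4)·(-2)] = 35/32
L_2(1/2) = (7/2)·(-1/2)/[(6)·(2)] = -7/48
Sum: 0 + (-4)·(35/32) + (-18)·(-7/48) = -7/4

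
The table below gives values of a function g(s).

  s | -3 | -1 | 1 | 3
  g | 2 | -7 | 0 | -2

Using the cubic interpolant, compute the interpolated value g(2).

L_0(2) = (3)·(1)·(-1)/[(-2)·(-4)·(-6)] = 1/16
L_1(2) = (5)·(1)·(-1)/[(2)·(-2)·(-4)] = -5/16
L_2(2) = (5)·(3)·(-1)/[(4)·(2)·(-2)] = 15/16
L_3(2) = (5)·(3)·(1)/[(6)·(4)·(2)] = 5/16
Sum: 2·(1/16) + (-7)·(-5/16) + 0 + (-2)·(5/16) = 27/16

27/16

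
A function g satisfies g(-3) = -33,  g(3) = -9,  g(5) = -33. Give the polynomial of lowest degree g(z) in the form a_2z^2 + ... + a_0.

Newton's divided differences:
g[-3,3] = (-9 - (-33)) / (3 - (-3)) = 4
g[3,5] = (-33 - (-9)) / (5 - 3) = -12
g[-3,3,5] = (-12 - 4) / (5 - (-3)) = -2
g(z) = -33 + 4·(z + 3) + (-2)·(z + 3)(z - 3)
Expanding: g(z) = -2z^2 + 4z - 3

g(z) = -2z^2 + 4z - 3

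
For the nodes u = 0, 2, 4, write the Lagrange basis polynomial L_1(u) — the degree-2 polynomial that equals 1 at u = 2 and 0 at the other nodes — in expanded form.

L_1(u) = -(1/4)u^2 + u

L_1(u) = u(u - 4) / [(2)·(-2)]
       = (u^2 - 4u) / (-4)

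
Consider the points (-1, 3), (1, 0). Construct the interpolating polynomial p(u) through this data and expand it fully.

p(u) = -(3/2)u + 3/2

L_0(u) = (u - 1) / [-2] = -(1/2)u + 1/2
L_1(u) = (u + 1) / [2] = (1/2)u + 1/2
p(u) = 3·L_0 + 0·L_1
  3·L_0(u) = -(3/2)u + 3/2
  0·L_1(u) = 0
Adding term by term: -(3/2)u + 3/2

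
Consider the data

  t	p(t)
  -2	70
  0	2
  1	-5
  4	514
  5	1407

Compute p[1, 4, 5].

180

p[1,4] = (514 - (-5)) / (4 - 1) = 173
p[4,5] = (1407 - 514) / (5 - 4) = 893
p[1,4,5] = (893 - 173) / (5 - 1) = 180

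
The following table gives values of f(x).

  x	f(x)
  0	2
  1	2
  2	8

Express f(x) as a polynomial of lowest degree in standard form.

Newton's divided differences:
f[0,1] = (2 - 2) / (1 - 0) = 0
f[1,2] = (8 - 2) / (2 - 1) = 6
f[0,1,2] = (6 - 0) / (2 - 0) = 3
f(x) = 2 + 3·x(x - 1)
Expanding: f(x) = 3x^2 - 3x + 2

f(x) = 3x^2 - 3x + 2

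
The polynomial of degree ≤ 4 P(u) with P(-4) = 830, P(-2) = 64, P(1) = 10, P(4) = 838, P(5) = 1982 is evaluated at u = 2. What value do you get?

Using Newton's divided-difference form:
P[-4,-2] = (64 - 830) / (-2 - (-4)) = -383
P[-2,1] = (10 - 64) / (1 - (-2)) = -18
P[1,4] = (838 - 10) / (4 - 1) = 276
P[4,5] = (1982 - 838) / (5 - 4) = 1144
P[-4,-2,1] = (-18 - (-383)) / (1 - (-4)) = 73
P[-2,1,4] = (276 - (-18)) / (4 - (-2)) = 49
P[1,4,5] = (1144 - 276) / (5 - 1) = 217
P[-4,-2,1,4] = (49 - 73) / (4 - (-4)) = -3
P[-2,1,4,5] = (217 - 49) / (5 - (-2)) = 24
P[-4,-2,1,4,5] = (24 - (-3)) / (5 - (-4)) = 3
P(2) = 830 + (-383)·(6) + 73·(6)·(4) + (-3)·(6)·(4)·(1) + 3·(6)·(4)·(1)·(-2) = 68

68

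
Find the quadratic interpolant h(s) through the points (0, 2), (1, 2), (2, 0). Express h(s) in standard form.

Build the Lagrange basis polynomials:
L_0(s) = (s - 1)(s - 2) / [2] = (1/2)s^2 - (3/2)s + 1
L_1(s) = s(s - 2) / [-1] = -s^2 + 2s
L_2(s) = s(s - 1) / [2] = (1/2)s^2 - (1/2)s
h(s) = 2·L_0 + 2·L_1 + 0·L_2
  2·L_0(s) = s^2 - 3s + 2
  2·L_1(s) = -2s^2 + 4s
  0·L_2(s) = 0
Adding term by term: -s^2 + s + 2

h(s) = -s^2 + s + 2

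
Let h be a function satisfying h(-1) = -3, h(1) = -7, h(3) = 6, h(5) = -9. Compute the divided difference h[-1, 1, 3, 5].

h[-1,1] = (-7 - (-3)) / (1 - (-1)) = -2
h[1,3] = (6 - (-7)) / (3 - 1) = 13/2
h[3,5] = (-9 - 6) / (5 - 3) = -15/2
h[-1,1,3] = (13/2 - (-2)) / (3 - (-1)) = 17/8
h[1,3,5] = (-15/2 - 13/2) / (5 - 1) = -7/2
h[-1,1,3,5] = (-7/2 - 17/8) / (5 - (-1)) = -15/16

-15/16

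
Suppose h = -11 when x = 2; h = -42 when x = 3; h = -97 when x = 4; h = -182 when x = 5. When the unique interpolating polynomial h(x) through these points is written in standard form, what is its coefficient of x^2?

L_0(x) = (x - 3)(x - 4)(x - 5) / [-6] = -(1/6)x^3 + 2x^2 - (47/6)x + 10
L_1(x) = (x - 2)(x - 4)(x - 5) / [2] = (1/2)x^3 - (11/2)x^2 + 19x - 20
L_2(x) = (x - 2)(x - 3)(x - 5) / [-2] = -(1/2)x^3 + 5x^2 - (31/2)x + 15
L_3(x) = (x - 2)(x - 3)(x - 4) / [6] = (1/6)x^3 - (3/2)x^2 + (13/3)x - 4
h(x) = (-11)·L_0 + (-42)·L_1 + (-97)·L_2 + (-182)·L_3
Only the coefficient of x^2 is needed; take it from each L_i and combine:
(-11)·(2) + (-42)·(-11/2) + (-97)·(5) + (-182)·(-3/2) = -3

-3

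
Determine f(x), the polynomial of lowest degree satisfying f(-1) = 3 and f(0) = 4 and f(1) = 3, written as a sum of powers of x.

Build the Lagrange basis polynomials:
L_0(x) = x(x - 1) / [2] = (1/2)x^2 - (1/2)x
L_1(x) = (x + 1)(x - 1) / [-1] = -x^2 + 1
L_2(x) = (x + 1)x / [2] = (1/2)x^2 + (1/2)x
f(x) = 3·L_0 + 4·L_1 + 3·L_2
  3·L_0(x) = (3/2)x^2 - (3/2)x
  4·L_1(x) = -4x^2 + 4
  3·L_2(x) = (3/2)x^2 + (3/2)x
Adding term by term: -x^2 + 4

f(x) = -x^2 + 4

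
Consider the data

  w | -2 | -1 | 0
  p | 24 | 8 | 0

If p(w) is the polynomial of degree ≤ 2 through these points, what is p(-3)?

48

Using Newton's divided-difference form:
p[-2,-1] = (8 - 24) / (-1 - (-2)) = -16
p[-1,0] = (0 - 8) / (0 - (-1)) = -8
p[-2,-1,0] = (-8 - (-16)) / (0 - (-2)) = 4
p(-3) = 24 + (-16)·(-1) + 4·(-1)·(-2) = 48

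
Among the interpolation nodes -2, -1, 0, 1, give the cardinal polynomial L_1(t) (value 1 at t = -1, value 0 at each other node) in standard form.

L_1(t) = (t + 2)t(t - 1) / [(1)·(-1)·(-2)]
       = (t^3 + t^2 - 2t) / (2)

L_1(t) = (1/2)t^3 + (1/2)t^2 - t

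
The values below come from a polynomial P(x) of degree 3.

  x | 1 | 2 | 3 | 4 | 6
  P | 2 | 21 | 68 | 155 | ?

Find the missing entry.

497

The 4 known values determine P uniquely (degree ≤ 3).
Evaluate each Lagrange basis at x = 6:
L_0(6) = (4)·(3)·(2)/[(-1)·(-2)·(-3)] = -4
L_1(6) = (5)·(3)·(2)/[(1)·(-1)·(-2)] = 15
L_2(6) = (5)·(4)·(2)/[(2)·(1)·(-1)] = -20
L_3(6) = (5)·(4)·(3)/[(3)·(2)·(1)] = 10
Sum: 2·(-4) + 21·(15) + 68·(-20) + 155·(10) = 497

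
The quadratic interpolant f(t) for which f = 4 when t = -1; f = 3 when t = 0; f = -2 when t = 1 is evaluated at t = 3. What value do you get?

-24

Using Newton's divided-difference form:
f[-1,0] = (3 - 4) / (0 - (-1)) = -1
f[0,1] = (-2 - 3) / (1 - 0) = -5
f[-1,0,1] = (-5 - (-1)) / (1 - (-1)) = -2
f(3) = 4 + (-1)·(4) + (-2)·(4)·(3) = -24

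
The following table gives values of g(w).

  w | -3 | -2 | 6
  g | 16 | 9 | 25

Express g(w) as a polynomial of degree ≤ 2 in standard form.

Build the Lagrange basis polynomials:
L_0(w) = (w + 2)(w - 6) / [9] = (1/9)w^2 - (4/9)w - 4/3
L_1(w) = (w + 3)(w - 6) / [-8] = -(1/8)w^2 + (3/8)w + 9/4
L_2(w) = (w + 3)(w + 2) / [72] = (1/72)w^2 + (5/72)w + 1/12
g(w) = 16·L_0 + 9·L_1 + 25·L_2
  16·L_0(w) = (16/9)w^2 - (64/9)w - 64/3
  9·L_1(w) = -(9/8)w^2 + (27/8)w + 81/4
  25·L_2(w) = (25/72)w^2 + (125/72)w + 25/12
Adding term by term: w^2 - 2w + 1

g(w) = w^2 - 2w + 1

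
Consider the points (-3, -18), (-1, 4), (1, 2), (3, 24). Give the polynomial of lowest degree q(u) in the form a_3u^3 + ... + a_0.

Build the Lagrange basis polynomials:
L_0(u) = (u + 1)(u - 1)(u - 3) / [-48] = -(1/48)u^3 + (1/16)u^2 + (1/48)u - 1/16
L_1(u) = (u + 3)(u - 1)(u - 3) / [16] = (1/16)u^3 - (1/16)u^2 - (9/16)u + 9/16
L_2(u) = (u + 3)(u + 1)(u - 3) / [-16] = -(1/16)u^3 - (1/16)u^2 + (9/16)u + 9/16
L_3(u) = (u + 3)(u + 1)(u - 1) / [48] = (1/48)u^3 + (1/16)u^2 - (1/48)u - 1/16
q(u) = (-18)·L_0 + 4·L_1 + 2·L_2 + 24·L_3
  (-18)·L_0(u) = (3/8)u^3 - (9/8)u^2 - (3/8)u + 9/8
  4·L_1(u) = (1/4)u^3 - (1/4)u^2 - (9/4)u + 9/4
  2·L_2(u) = -(1/8)u^3 - (1/8)u^2 + (9/8)u + 9/8
  24·L_3(u) = (1/2)u^3 + (3/2)u^2 - (1/2)u - 3/2
Adding term by term: u^3 - 2u + 3

q(u) = u^3 - 2u + 3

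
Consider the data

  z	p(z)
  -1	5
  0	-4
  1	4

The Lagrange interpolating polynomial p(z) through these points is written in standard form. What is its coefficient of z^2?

Build the Lagrange basis polynomials:
L_0(z) = z(z - 1) / [2] = (1/2)z^2 - (1/2)z
L_1(z) = (z + 1)(z - 1) / [-1] = -z^2 + 1
L_2(z) = (z + 1)z / [2] = (1/2)z^2 + (1/2)z
p(z) = 5·L_0 + (-4)·L_1 + 4·L_2
Only the coefficient of z^2 is needed; take it from each L_i and combine:
5·(1/2) + (-4)·(-1) + 4·(1/2) = 17/2

17/2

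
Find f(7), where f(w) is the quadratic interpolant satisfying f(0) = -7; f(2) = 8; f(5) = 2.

Using Newton's divided-difference form:
f[0,2] = (8 - (-7)) / (2 - 0) = 15/2
f[2,5] = (2 - 8) / (5 - 2) = -2
f[0,2,5] = (-2 - 15/2) / (5 - 0) = -19/10
f(7) = -7 + (15/2)·(7) + (-19/10)·(7)·(5) = -21

-21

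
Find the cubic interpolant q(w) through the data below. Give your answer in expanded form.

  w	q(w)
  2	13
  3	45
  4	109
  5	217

q(w) = 2w^3 - 2w^2 + 4w - 3

Build the Lagrange basis polynomials:
L_0(w) = (w - 3)(w - 4)(w - 5) / [-6] = -(1/6)w^3 + 2w^2 - (47/6)w + 10
L_1(w) = (w - 2)(w - 4)(w - 5) / [2] = (1/2)w^3 - (11/2)w^2 + 19w - 20
L_2(w) = (w - 2)(w - 3)(w - 5) / [-2] = -(1/2)w^3 + 5w^2 - (31/2)w + 15
L_3(w) = (w - 2)(w - 3)(w - 4) / [6] = (1/6)w^3 - (3/2)w^2 + (13/3)w - 4
q(w) = 13·L_0 + 45·L_1 + 109·L_2 + 217·L_3
  13·L_0(w) = -(13/6)w^3 + 26w^2 - (611/6)w + 130
  45·L_1(w) = (45/2)w^3 - (495/2)w^2 + 855w - 900
  109·L_2(w) = -(109/2)w^3 + 545w^2 - (3379/2)w + 1635
  217·L_3(w) = (217/6)w^3 - (651/2)w^2 + (2821/3)w - 868
Adding term by term: 2w^3 - 2w^2 + 4w - 3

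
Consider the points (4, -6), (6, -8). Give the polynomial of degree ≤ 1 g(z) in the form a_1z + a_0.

g(z) = -z - 2

Build the Lagrange basis polynomials:
L_0(z) = (z - 6) / [-2] = -(1/2)z + 3
L_1(z) = (z - 4) / [2] = (1/2)z - 2
g(z) = (-6)·L_0 + (-8)·L_1
  (-6)·L_0(z) = 3z - 18
  (-8)·L_1(z) = -4z + 16
Adding term by term: -z - 2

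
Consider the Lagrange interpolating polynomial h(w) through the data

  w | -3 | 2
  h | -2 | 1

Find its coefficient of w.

The leading coefficient equals the top divided difference h[-3,2].
h[-3,2] = (1 - (-2)) / (2 - (-3)) = 3/5

3/5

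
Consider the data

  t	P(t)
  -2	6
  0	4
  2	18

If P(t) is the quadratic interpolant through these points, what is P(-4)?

24

Using Newton's divided-difference form:
P[-2,0] = (4 - 6) / (0 - (-2)) = -1
P[0,2] = (18 - 4) / (2 - 0) = 7
P[-2,0,2] = (7 - (-1)) / (2 - (-2)) = 2
P(-4) = 6 + (-1)·(-2) + 2·(-2)·(-4) = 24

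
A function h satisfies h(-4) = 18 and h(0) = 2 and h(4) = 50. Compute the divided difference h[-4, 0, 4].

h[-4,0] = (2 - 18) / (0 - (-4)) = -4
h[0,4] = (50 - 2) / (4 - 0) = 12
h[-4,0,4] = (12 - (-4)) / (4 - (-4)) = 2

2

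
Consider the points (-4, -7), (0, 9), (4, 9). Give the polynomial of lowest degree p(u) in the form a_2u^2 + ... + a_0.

p(u) = -(1/2)u^2 + 2u + 9

Build the Lagrange basis polynomials:
L_0(u) = u(u - 4) / [32] = (1/32)u^2 - (1/8)u
L_1(u) = (u + 4)(u - 4) / [-16] = -(1/16)u^2 + 1
L_2(u) = (u + 4)u / [32] = (1/32)u^2 + (1/8)u
p(u) = (-7)·L_0 + 9·L_1 + 9·L_2
  (-7)·L_0(u) = -(7/32)u^2 + (7/8)u
  9·L_1(u) = -(9/16)u^2 + 9
  9·L_2(u) = (9/32)u^2 + (9/8)u
Adding term by term: -(1/2)u^2 + 2u + 9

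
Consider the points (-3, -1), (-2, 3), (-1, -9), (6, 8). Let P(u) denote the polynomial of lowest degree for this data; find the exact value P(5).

-51

Evaluate each Lagrange basis at u = 5:
L_0(5) = (7)·(6)·(-1)/[(-1)·(-2)·(-9)] = 7/3
L_1(5) = (8)·(6)·(-1)/[(1)·(-1)·(-8)] = -6
L_2(5) = (8)·(7)·(-1)/[(2)·(1)·(-7)] = 4
L_3(5) = (8)·(7)·(6)/[(9)·(8)·(7)] = 2/3
Sum: (-1)·(7/3) + 3·(-6) + (-9)·(4) + 8·(2/3) = -51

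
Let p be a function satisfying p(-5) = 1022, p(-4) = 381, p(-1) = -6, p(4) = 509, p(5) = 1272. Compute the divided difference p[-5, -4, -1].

128

p[-5,-4] = (381 - 1022) / (-4 - (-5)) = -641
p[-4,-1] = (-6 - 381) / (-1 - (-4)) = -129
p[-5,-4,-1] = (-129 - (-641)) / (-1 - (-5)) = 128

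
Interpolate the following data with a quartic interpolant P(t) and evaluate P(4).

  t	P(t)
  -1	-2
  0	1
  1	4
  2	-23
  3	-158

Evaluate each Lagrange basis at t = 4:
L_0(4) = (4)·(3)·(2)·(1)/[(-1)·(-2)·(-3)·(-4)] = 1
L_1(4) = (5)·(3)·(2)·(1)/[(1)·(-1)·(-2)·(-3)] = -5
L_2(4) = (5)·(4)·(2)·(1)/[(2)·(1)·(-1)·(-2)] = 10
L_3(4) = (5)·(4)·(3)·(1)/[(3)·(2)·(1)·(-1)] = -10
L_4(4) = (5)·(4)·(3)·(2)/[(4)·(3)·(2)·(1)] = 5
Sum: (-2)·(1) + 1·(-5) + 4·(10) + (-23)·(-10) + (-158)·(5) = -527

-527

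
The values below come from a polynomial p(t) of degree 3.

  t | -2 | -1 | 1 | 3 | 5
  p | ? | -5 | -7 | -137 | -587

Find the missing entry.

8

The 4 known values determine p uniquely (degree ≤ 3).
Evaluate each Lagrange basis at t = -2:
L_0(-2) = (-3)·(-5)·(-7)/[(-2)·(-4)·(-6)] = 35/16
L_1(-2) = (-1)·(-5)·(-7)/[(2)·(-2)·(-4)] = -35/16
L_2(-2) = (-1)·(-3)·(-7)/[(4)·(2)·(-2)] = 21/16
L_3(-2) = (-1)·(-3)·(-5)/[(6)·(4)·(2)] = -5/16
Sum: (-5)·(35/16) + (-7)·(-35/16) + (-137)·(21/16) + (-587)·(-5/16) = 8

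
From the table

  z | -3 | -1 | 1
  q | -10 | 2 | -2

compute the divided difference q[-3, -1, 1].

q[-3,-1] = (2 - (-10)) / (-1 - (-3)) = 6
q[-1,1] = (-2 - 2) / (1 - (-1)) = -2
q[-3,-1,1] = (-2 - 6) / (1 - (-3)) = -2

-2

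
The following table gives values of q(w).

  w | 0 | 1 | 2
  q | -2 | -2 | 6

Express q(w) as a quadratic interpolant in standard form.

q(w) = 4w^2 - 4w - 2

Build the Lagrange basis polynomials:
L_0(w) = (w - 1)(w - 2) / [2] = (1/2)w^2 - (3/2)w + 1
L_1(w) = w(w - 2) / [-1] = -w^2 + 2w
L_2(w) = w(w - 1) / [2] = (1/2)w^2 - (1/2)w
q(w) = (-2)·L_0 + (-2)·L_1 + 6·L_2
  (-2)·L_0(w) = -w^2 + 3w - 2
  (-2)·L_1(w) = 2w^2 - 4w
  6·L_2(w) = 3w^2 - 3w
Adding term by term: 4w^2 - 4w - 2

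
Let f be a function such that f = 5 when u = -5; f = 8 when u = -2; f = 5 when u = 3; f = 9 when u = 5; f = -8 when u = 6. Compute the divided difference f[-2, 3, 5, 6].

f[-2,3] = (5 - 8) / (3 - (-2)) = -3/5
f[3,5] = (9 - 5) / (5 - 3) = 2
f[5,6] = (-8 - 9) / (6 - 5) = -17
f[-2,3,5] = (2 - (-3/5)) / (5 - (-2)) = 13/35
f[3,5,6] = (-17 - 2) / (6 - 3) = -19/3
f[-2,3,5,6] = (-19/3 - 13/35) / (6 - (-2)) = -88/105

-88/105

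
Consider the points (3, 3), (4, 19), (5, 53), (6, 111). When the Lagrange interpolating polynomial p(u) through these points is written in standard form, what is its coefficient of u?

0

Build the Lagrange basis polynomials:
L_0(u) = (u - 4)(u - 5)(u - 6) / [-6] = -(1/6)u^3 + (5/2)u^2 - (37/3)u + 20
L_1(u) = (u - 3)(u - 5)(u - 6) / [2] = (1/2)u^3 - 7u^2 + (63/2)u - 45
L_2(u) = (u - 3)(u - 4)(u - 6) / [-2] = -(1/2)u^3 + (13/2)u^2 - 27u + 36
L_3(u) = (u - 3)(u - 4)(u - 5) / [6] = (1/6)u^3 - 2u^2 + (47/6)u - 10
p(u) = 3·L_0 + 19·L_1 + 53·L_2 + 111·L_3
Only the coefficient of u is needed; take it from each L_i and combine:
3·(-37/3) + 19·(63/2) + 53·(-27) + 111·(47/6) = 0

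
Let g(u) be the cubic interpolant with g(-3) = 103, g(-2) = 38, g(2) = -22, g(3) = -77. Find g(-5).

419

Using Newton's divided-difference form:
g[-3,-2] = (38 - 103) / (-2 - (-3)) = -65
g[-2,2] = (-22 - 38) / (2 - (-2)) = -15
g[2,3] = (-77 - (-22)) / (3 - 2) = -55
g[-3,-2,2] = (-15 - (-65)) / (2 - (-3)) = 10
g[-2,2,3] = (-55 - (-15)) / (3 - (-2)) = -8
g[-3,-2,2,3] = (-8 - 10) / (3 - (-3)) = -3
g(-5) = 103 + (-65)·(-2) + 10·(-2)·(-3) + (-3)·(-2)·(-3)·(-7) = 419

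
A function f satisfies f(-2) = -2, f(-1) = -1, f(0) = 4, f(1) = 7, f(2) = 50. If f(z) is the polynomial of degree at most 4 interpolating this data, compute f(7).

L_0(7) = (8)·(7)·(6)·(5)/[(-1)·(-2)·(-3)·(-4)] = 70
L_1(7) = (9)·(7)·(6)·(5)/[(1)·(-1)·(-2)·(-3)] = -315
L_2(7) = (9)·(8)·(6)·(5)/[(2)·(1)·(-1)·(-2)] = 540
L_3(7) = (9)·(8)·(7)·(5)/[(3)·(2)·(1)·(-1)] = -420
L_4(7) = (9)·(8)·(7)·(6)/[(4)·(3)·(2)·(1)] = 126
Sum: (-2)·(70) + (-1)·(-315) + 4·(540) + 7·(-420) + 50·(126) = 5695

5695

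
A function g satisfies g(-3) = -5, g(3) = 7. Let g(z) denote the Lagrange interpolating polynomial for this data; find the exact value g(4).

Evaluate each Lagrange basis at z = 4:
L_0(4) = (1)/[(-6)] = -1/6
L_1(4) = (7)/[(6)] = 7/6
Sum: (-5)·(-1/6) + 7·(7/6) = 9

9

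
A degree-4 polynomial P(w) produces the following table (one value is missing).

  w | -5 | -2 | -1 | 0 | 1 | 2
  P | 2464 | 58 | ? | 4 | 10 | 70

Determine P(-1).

4

The 5 known values determine P uniquely (degree ≤ 4).
Evaluate each Lagrange basis at w = -1:
L_0(-1) = (1)·(-1)·(-2)·(-3)/[(-3)·(-5)·(-6)·(-7)] = -1/105
L_1(-1) = (4)·(-1)·(-2)·(-3)/[(3)·(-2)·(-3)·(-4)] = 1/3
L_2(-1) = (4)·(1)·(-2)·(-3)/[(5)·(2)·(-1)·(-2)] = 6/5
L_3(-1) = (4)·(1)·(-1)·(-3)/[(6)·(3)·(1)·(-1)] = -2/3
L_4(-1) = (4)·(1)·(-1)·(-2)/[(7)·(4)·(2)·(1)] = 1/7
Sum: 2464·(-1/105) + 58·(1/3) + 4·(6/5) + 10·(-2/3) + 70·(1/7) = 4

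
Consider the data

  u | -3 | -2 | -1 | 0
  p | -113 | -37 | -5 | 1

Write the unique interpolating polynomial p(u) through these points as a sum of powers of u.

p(u) = 3u^3 - 4u^2 - u + 1

Newton's divided differences:
p[-3,-2] = (-37 - (-113)) / (-2 - (-3)) = 76
p[-2,-1] = (-5 - (-37)) / (-1 - (-2)) = 32
p[-1,0] = (1 - (-5)) / (0 - (-1)) = 6
p[-3,-2,-1] = (32 - 76) / (-1 - (-3)) = -22
p[-2,-1,0] = (6 - 32) / (0 - (-2)) = -13
p[-3,-2,-1,0] = (-13 - (-22)) / (0 - (-3)) = 3
p(u) = -113 + 76·(u + 3) + (-22)·(u + 3)(u + 2) + 3·(u + 3)(u + 2)(u + 1)
Expanding: p(u) = 3u^3 - 4u^2 - u + 1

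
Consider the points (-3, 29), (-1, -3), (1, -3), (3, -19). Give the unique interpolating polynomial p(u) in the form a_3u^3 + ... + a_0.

p(u) = -u^3 + u^2 + u - 4

Newton's divided differences:
p[-3,-1] = (-3 - 29) / (-1 - (-3)) = -16
p[-1,1] = (-3 - (-3)) / (1 - (-1)) = 0
p[1,3] = (-19 - (-3)) / (3 - 1) = -8
p[-3,-1,1] = (0 - (-16)) / (1 - (-3)) = 4
p[-1,1,3] = (-8 - 0) / (3 - (-1)) = -2
p[-3,-1,1,3] = (-2 - 4) / (3 - (-3)) = -1
p(u) = 29 + (-16)·(u + 3) + 4·(u + 3)(u + 1) + (-1)·(u + 3)(u + 1)(u - 1)
Expanding: p(u) = -u^3 + u^2 + u - 4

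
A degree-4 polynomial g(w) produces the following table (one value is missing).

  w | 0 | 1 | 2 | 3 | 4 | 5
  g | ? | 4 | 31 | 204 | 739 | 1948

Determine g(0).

3

The 5 known values determine g uniquely (degree ≤ 4).
Evaluate each Lagrange basis at w = 0:
L_0(0) = (-2)·(-3)·(-4)·(-5)/[(-1)·(-2)·(-3)·(-4)] = 5
L_1(0) = (-1)·(-3)·(-4)·(-5)/[(1)·(-1)·(-2)·(-3)] = -10
L_2(0) = (-1)·(-2)·(-4)·(-5)/[(2)·(1)·(-1)·(-2)] = 10
L_3(0) = (-1)·(-2)·(-3)·(-5)/[(3)·(2)·(1)·(-1)] = -5
L_4(0) = (-1)·(-2)·(-3)·(-4)/[(4)·(3)·(2)·(1)] = 1
Sum: 4·(5) + 31·(-10) + 204·(10) + 739·(-5) + 1948·(1) = 3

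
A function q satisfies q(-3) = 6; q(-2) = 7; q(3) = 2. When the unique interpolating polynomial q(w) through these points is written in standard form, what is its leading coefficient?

-1/3

L_0(w) = (w + 2)(w - 3) / [6] = (1/6)w^2 - (1/6)w - 1
L_1(w) = (w + 3)(w - 3) / [-5] = -(1/5)w^2 + 9/5
L_2(w) = (w + 3)(w + 2) / [30] = (1/30)w^2 + (1/6)w + 1/5
q(w) = 6·L_0 + 7·L_1 + 2·L_2
Only the coefficient of w^2 is needed; take it from each L_i and combine:
6·(1/6) + 7·(-1/5) + 2·(1/30) = -1/3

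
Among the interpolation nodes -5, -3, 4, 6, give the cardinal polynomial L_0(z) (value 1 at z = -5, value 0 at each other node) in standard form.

L_0(z) = -(1/198)z^3 + (7/198)z^2 + (1/33)z - 4/11

L_0(z) = (z + 3)(z - 4)(z - 6) / [(-2)·(-9)·(-11)]
       = (z^3 - 7z^2 - 6z + 72) / (-198)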